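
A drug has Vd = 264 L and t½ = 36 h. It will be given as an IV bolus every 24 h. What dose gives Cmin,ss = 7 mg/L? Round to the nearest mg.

τ/t½ = 24/36 ≈ 0.66667, so f = (1/2)^(24/36) ≈ 0.629961.
Cmin,ss = (D/Vd)·f/(1−f), so D = Cmin,ss·Vd·(1−f)/f.
D = 7 × 264 × (1−f)/f ≈ 7 × 264 × 0.58740 ≈ 1085.52 mg.

1086 mg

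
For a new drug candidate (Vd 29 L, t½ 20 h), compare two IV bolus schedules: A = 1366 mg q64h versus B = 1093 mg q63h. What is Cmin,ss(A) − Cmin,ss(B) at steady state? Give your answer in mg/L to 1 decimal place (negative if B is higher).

Regimen A: f = (1/2)^(64/20) ≈ 0.1088; Cmin,ss = (1366/29)·f/(1−f) ≈ 5.751 mg/L.
Regimen B: f = (1/2)^(63/20) ≈ 0.1127; Cmin,ss = (1093/29)·f/(1−f) ≈ 4.787 mg/L.
Difference ≈ 5.751 − 4.787 ≈ 0.964 mg/L.

1.0 mg/L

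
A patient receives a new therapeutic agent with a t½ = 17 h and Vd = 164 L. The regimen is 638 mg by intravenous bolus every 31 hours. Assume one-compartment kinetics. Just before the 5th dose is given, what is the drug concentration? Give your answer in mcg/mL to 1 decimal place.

1.5 mcg/mL

f = (1/2)^(τ/t½) = (1/2)^(31/17) ≈ 0.2825.
C₀ = D/Vd = 638/164 ≈ 3.890 mcg/mL.
Before the 5th dose, 4 doses have been given. Superposition: Cmin = C₀·(f + f² + … + f^4).
≈ 3.890 × (0.2825 + 0.0798 + 0.0225 + 0.0064) ≈ 3.890 × 0.3912 ≈ 1.522 mcg/mL.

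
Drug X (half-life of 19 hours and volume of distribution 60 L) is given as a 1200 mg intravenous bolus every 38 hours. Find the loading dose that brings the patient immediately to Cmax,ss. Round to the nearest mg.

1600 mg

f = (1/2)^(38/19) ≈ 0.250000; accumulation ratio R = 1/(1−f) ≈ 1.33333.
Loading dose to hit Cmax,ss on first dose: D_load = D_maint·R ≈ 1200 × 1.33333 ≈ 1600.00 mg.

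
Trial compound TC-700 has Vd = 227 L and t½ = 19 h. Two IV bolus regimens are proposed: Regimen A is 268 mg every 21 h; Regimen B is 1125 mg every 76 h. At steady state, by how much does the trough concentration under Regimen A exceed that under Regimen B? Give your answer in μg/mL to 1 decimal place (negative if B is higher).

0.7 μg/mL

Regimen A: f = (1/2)^(21/19) ≈ 0.4648; Cmin,ss = (268/227)·f/(1−f) ≈ 1.025 μg/mL.
Regimen B: f = (1/2)^(76/19) ≈ 0.0625; Cmin,ss = (1125/227)·f/(1−f) ≈ 0.330 μg/mL.
Difference ≈ 1.025 − 0.330 ≈ 0.695 μg/mL.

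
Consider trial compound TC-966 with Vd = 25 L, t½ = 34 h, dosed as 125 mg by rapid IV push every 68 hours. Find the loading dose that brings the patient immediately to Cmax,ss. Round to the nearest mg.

f = (1/2)^(68/34) ≈ 0.250000; accumulation ratio R = 1/(1−f) ≈ 1.33333.
Loading dose to hit Cmax,ss on first dose: D_load = D_maint·R ≈ 125 × 1.33333 ≈ 166.67 mg.

167 mg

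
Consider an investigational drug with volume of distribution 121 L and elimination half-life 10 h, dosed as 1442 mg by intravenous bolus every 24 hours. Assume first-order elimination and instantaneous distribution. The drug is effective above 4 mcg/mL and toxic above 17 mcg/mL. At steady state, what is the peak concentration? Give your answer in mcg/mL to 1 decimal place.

14.7 mcg/mL

Over one 24-h interval, 24/10 ≈ 2.4 half-lives elapse, leaving f ≈ 0.1895 of each dose.
At steady state, accumulation factor R = 1/(1 − e^(−kτ)) ≈ 1.2338.
Each bolus raises the concentration by D/Vd = 1442/121 ≈ 11.917 mcg/mL.
Cmax,ss = C₀/(1 − f) ≈ 11.917/0.8105 ≈ 14.703 mcg/mL.
Peak 14.7 mcg/mL vs MTC 17 mcg/mL: below toxic threshold.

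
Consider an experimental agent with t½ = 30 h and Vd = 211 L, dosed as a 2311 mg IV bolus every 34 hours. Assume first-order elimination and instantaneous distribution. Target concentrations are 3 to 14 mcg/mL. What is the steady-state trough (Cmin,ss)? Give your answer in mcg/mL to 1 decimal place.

Over one 34-h interval, 34/30 ≈ 1.1333 half-lives elapse, leaving f ≈ 0.4559 of each dose.
At steady state, accumulation factor R = 1/(1 − e^(−kτ)) ≈ 1.8379.
Single-dose peak C₀ = D/Vd = 2311/211 ≈ 10.953 mcg/mL.
Steady-state peak Cmax,ss = C₀·R ≈ 10.953 × 1.8379 ≈ 20.131 mcg/mL.
One interval later, Cmin,ss = Cmax,ss·e^(−kτ) ≈ 20.131 × 0.4559 ≈ 9.178 mcg/mL.
Trough 9.2 mcg/mL vs MEC 3 mcg/mL: adequate.

9.2 mcg/mL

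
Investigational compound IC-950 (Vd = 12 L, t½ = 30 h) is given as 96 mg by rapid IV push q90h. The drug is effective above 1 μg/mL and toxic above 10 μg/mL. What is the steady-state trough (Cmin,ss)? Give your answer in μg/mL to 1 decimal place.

1.1 μg/mL

The dosing interval is 3 half-lives, so f = 2^(−3) = 0.125.
At steady state, R = 1/(1 − 0.125) = 8/7.
Single-dose peak C₀ = D/Vd = 96/12 = 8 μg/mL.
Steady-state peak Cmax,ss = C₀·R = 8 × 8/7 ≈ 9.143 μg/mL.
Steady-state trough Cmin,ss = Cmax,ss·f ≈ 9.143 × 0.125 ≈ 1.143 μg/mL.
Trough 1.1 μg/mL vs MEC 1 μg/mL: adequate.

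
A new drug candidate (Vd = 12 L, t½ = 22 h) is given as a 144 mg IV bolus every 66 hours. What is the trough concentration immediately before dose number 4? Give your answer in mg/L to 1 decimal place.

1.7 mg/L

f = (1/2)^(τ/t½) = (1/2)^(66/22) ≈ 0.1250.
C₀ = D/Vd = 144/12 ≈ 12.000 mg/L.
Before the 4th dose, 3 doses have been given. Superposition: Cmin = C₀·(f + f² + … + f^3).
≈ 12.000 × (0.1250 + 0.0156 + 0.0020) ≈ 12.000 × 0.1426 ≈ 1.711 mg/L.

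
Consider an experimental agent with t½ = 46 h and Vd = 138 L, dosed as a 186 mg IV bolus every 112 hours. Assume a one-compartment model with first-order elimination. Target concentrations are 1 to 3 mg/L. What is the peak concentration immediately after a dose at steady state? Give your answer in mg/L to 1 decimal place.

1.7 mg/L

k = ln2/t½ = ln2/46 ≈ 0.015068 h⁻¹; fraction remaining f = e^(−kτ) = e^(−0.015068×112) ≈ 0.1850.
Accumulation ratio R = 1/(1 − f) ≈ 1/0.8150 ≈ 1.2270.
Each bolus raises the concentration by D/Vd = 186/138 ≈ 1.348 mg/L.
Steady-state peak Cmax,ss = C₀·R ≈ 1.348 × 1.2270 ≈ 1.654 mg/L.
Peak 1.7 mg/L vs MTC 3 mg/L: below toxic threshold.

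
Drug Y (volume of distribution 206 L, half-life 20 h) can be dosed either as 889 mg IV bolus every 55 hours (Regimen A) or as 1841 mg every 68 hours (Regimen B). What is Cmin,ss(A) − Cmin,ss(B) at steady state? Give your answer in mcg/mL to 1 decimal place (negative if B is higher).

-0.2 mcg/mL

Regimen A: f = (1/2)^(55/20) ≈ 0.1487; Cmin,ss = (889/206)·f/(1−f) ≈ 0.754 mcg/mL.
Regimen B: f = (1/2)^(68/20) ≈ 0.0947; Cmin,ss = (1841/206)·f/(1−f) ≈ 0.935 mcg/mL.
Difference ≈ 0.754 − 0.935 ≈ -0.181 mcg/mL.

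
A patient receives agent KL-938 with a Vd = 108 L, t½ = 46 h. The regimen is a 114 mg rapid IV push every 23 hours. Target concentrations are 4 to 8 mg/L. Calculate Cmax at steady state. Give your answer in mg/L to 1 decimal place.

Over one 23-h interval, 23/46 ≈ 0.5 half-lives elapse, leaving f ≈ 0.7071 of each dose.
Accumulation ratio R = 1/(1 − f) ≈ 1/0.2929 ≈ 3.4141.
Each bolus raises the concentration by D/Vd = 114/108 ≈ 1.056 mg/L.
Steady-state peak Cmax,ss = C₀·R ≈ 1.056 × 3.4141 ≈ 3.605 mg/L.
Peak 3.6 mg/L vs MTC 8 mg/L: below toxic threshold.

3.6 mg/L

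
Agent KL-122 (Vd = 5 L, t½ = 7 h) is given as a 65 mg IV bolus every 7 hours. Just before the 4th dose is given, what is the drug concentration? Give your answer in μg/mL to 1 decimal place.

11.4 μg/mL

f = (1/2)^(τ/t½) = (1/2)^(7/7) ≈ 0.5000.
C₀ = D/Vd = 65/5 ≈ 13.000 μg/mL.
Before the 4th dose, 3 doses have been given. Superposition: Cmin = C₀·(f + f² + … + f^3).
≈ 13.000 × (0.5000 + 0.2500 + 0.1250) ≈ 13.000 × 0.8750 ≈ 11.375 μg/mL.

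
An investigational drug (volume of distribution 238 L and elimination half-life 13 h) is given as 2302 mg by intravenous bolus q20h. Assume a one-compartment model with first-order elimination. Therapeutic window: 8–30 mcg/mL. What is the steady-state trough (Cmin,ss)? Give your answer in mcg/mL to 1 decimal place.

Over one 20-h interval, 20/13 ≈ 1.5385 half-lives elapse, leaving f ≈ 0.3443 of each dose.
Each bolus raises the concentration by D/Vd = 2302/238 ≈ 9.672 mcg/mL.
Steady-state trough Cmin,ss = C₀·f/(1−f) ≈ 9.672 × 0.3443/0.6557 ≈ 5.079 mcg/mL.
Trough 5.1 mcg/mL vs MEC 8 mcg/mL: subtherapeutic.

5.1 mcg/mL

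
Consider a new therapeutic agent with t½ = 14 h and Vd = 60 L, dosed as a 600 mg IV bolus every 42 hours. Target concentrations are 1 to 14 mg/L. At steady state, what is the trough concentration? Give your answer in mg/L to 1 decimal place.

1.4 mg/L

τ = 42 h = 3 half-lives, so f = (1/2)^3 = 0.125.
Accumulation ratio R = 1/(1 − f) = 1/0.875 = 8/7.
Single-dose peak C₀ = D/Vd = 600/60 = 10 mg/L.
Steady-state peak Cmax,ss = C₀·R = 10 × 8/7 ≈ 11.429 mg/L.
Steady-state trough Cmin,ss = Cmax,ss·f ≈ 11.429 × 0.125 ≈ 1.429 mg/L.
Trough 1.4 mg/L vs MEC 1 mg/L: adequate.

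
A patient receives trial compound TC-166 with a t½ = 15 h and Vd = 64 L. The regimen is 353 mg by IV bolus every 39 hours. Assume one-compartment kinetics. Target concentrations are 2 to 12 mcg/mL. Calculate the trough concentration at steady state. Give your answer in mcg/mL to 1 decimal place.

1.1 mcg/mL

Over one 39-h interval, 39/15 ≈ 2.6 half-lives elapse, leaving f ≈ 0.1649 of each dose.
Accumulation ratio R = 1/(1 − f) ≈ 1/0.8351 ≈ 1.1975.
Each bolus raises the concentration by D/Vd = 353/64 ≈ 5.516 mcg/mL.
Cmax,ss = C₀/(1 − f) ≈ 5.516/0.8351 ≈ 6.605 mcg/mL.
One interval later, Cmin,ss = Cmax,ss·e^(−kτ) ≈ 6.605 × 0.1649 ≈ 1.089 mcg/mL.
Trough 1.1 mcg/mL vs MEC 2 mcg/mL: subtherapeutic.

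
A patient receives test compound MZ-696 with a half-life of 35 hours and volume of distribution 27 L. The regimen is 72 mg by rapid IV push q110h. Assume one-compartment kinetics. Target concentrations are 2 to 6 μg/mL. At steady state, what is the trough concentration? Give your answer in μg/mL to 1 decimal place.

0.3 μg/mL

k = ln2/t½ = ln2/35 ≈ 0.019804 h⁻¹; fraction remaining f = e^(−kτ) = e^(−0.019804×110) ≈ 0.1132.
Single-dose peak C₀ = D/Vd = 72/27 ≈ 2.667 μg/mL.
Steady-state trough Cmin,ss = C₀·f/(1−f) ≈ 2.667 × 0.1132/0.8868 ≈ 0.340 μg/mL.
Trough 0.3 μg/mL vs MEC 2 μg/mL: subtherapeutic.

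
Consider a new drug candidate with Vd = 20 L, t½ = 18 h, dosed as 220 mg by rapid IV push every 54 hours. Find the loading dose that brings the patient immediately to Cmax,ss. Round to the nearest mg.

f = (1/2)^(54/18) ≈ 0.125000; accumulation ratio R = 1/(1−f) ≈ 1.14286.
Loading dose to hit Cmax,ss on first dose: D_load = D_maint·R ≈ 220 × 1.14286 ≈ 251.43 mg.

251 mg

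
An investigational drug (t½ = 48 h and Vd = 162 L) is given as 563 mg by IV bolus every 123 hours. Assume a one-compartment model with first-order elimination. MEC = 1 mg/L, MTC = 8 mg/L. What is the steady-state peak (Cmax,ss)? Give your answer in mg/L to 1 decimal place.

τ/t½ = 123/48 ≈ 2.5625, so fraction remaining f = (1/2)^(123/48) ≈ 0.1693.
At steady state, accumulation factor R = 1/(1 − e^(−kτ)) ≈ 1.2038.
Single-dose peak C₀ = D/Vd = 563/162 ≈ 3.475 mg/L.
Steady-state peak Cmax,ss = C₀·R ≈ 3.475 × 1.2038 ≈ 4.183 mg/L.
Peak 4.2 mg/L vs MTC 8 mg/L: below toxic threshold.

4.2 mg/L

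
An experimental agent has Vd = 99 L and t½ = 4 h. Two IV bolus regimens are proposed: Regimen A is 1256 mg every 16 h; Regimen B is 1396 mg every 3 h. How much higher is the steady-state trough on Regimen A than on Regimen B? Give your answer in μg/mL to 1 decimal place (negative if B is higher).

Regimen A: f = (1/2)^(16/4) ≈ 0.0625; Cmin,ss = (1256/99)·f/(1−f) ≈ 0.846 μg/mL.
Regimen B: f = (1/2)^(3/4) ≈ 0.5946; Cmin,ss = (1396/99)·f/(1−f) ≈ 20.682 μg/mL.
Difference ≈ 0.846 − 20.682 ≈ -19.836 μg/mL.

-19.8 μg/mL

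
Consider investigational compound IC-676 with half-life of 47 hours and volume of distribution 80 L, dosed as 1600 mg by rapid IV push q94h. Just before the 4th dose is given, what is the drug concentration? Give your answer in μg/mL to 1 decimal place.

6.6 μg/mL

f = (1/2)^(τ/t½) = (1/2)^(94/47) ≈ 0.2500.
C₀ = D/Vd = 1600/80 ≈ 20.000 μg/mL.
Before the 4th dose, 3 doses have been given. Superposition: Cmin = C₀·(f + f² + … + f^3).
≈ 20.000 × (0.2500 + 0.0625 + 0.0156) ≈ 20.000 × 0.3281 ≈ 6.562 μg/mL.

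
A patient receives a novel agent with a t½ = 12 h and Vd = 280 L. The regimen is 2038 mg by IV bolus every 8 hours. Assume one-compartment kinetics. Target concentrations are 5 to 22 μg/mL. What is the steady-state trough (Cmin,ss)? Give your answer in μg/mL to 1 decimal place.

τ/t½ = 8/12 ≈ 0.66667, so fraction remaining f = (1/2)^(8/12) ≈ 0.6300.
Accumulation ratio R = 1/(1 − f) ≈ 1/0.3700 ≈ 2.7027.
Single-dose peak C₀ = D/Vd = 2038/280 ≈ 7.279 μg/mL.
Steady-state peak Cmax,ss = C₀·R ≈ 7.279 × 2.7027 ≈ 19.673 μg/mL.
One interval later, Cmin,ss = Cmax,ss·e^(−kτ) ≈ 19.673 × 0.6300 ≈ 12.394 μg/mL.
Trough 12.4 μg/mL vs MEC 5 μg/mL: adequate.

12.4 μg/mL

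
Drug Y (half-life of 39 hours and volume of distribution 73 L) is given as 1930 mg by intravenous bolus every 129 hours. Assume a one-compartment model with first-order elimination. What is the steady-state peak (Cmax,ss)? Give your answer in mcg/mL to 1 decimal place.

Over one 129-h interval, 129/39 ≈ 3.3077 half-lives elapse, leaving f ≈ 0.1010 of each dose.
Accumulation ratio R = 1/(1 − f) ≈ 1/0.8990 ≈ 1.1123.
Each bolus raises the concentration by D/Vd = 1930/73 ≈ 26.438 mcg/mL.
Cmax,ss = C₀/(1 − f) ≈ 26.438/0.8990 ≈ 29.408 mcg/mL.

29.4 mcg/mL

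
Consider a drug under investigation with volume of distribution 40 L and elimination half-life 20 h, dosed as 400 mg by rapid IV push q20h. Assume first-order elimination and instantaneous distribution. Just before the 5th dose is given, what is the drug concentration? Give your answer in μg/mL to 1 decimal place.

f = (1/2)^(τ/t½) = (1/2)^(20/20) ≈ 0.5000.
C₀ = D/Vd = 400/40 ≈ 10.000 μg/mL.
Before the 5th dose, 4 doses have been given. Superposition: Cmin = C₀·(f + f² + … + f^4).
≈ 10.000 × (0.5000 + 0.2500 + 0.1250 + 0.0625) ≈ 10.000 × 0.9375 ≈ 9.375 μg/mL.

9.4 μg/mL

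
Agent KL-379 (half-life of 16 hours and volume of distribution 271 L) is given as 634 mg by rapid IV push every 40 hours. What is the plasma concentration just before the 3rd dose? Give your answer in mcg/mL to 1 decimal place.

0.5 mcg/mL

f = (1/2)^(τ/t½) = (1/2)^(40/16) ≈ 0.1768.
C₀ = D/Vd = 634/271 ≈ 2.339 mcg/mL.
Before the 3rd dose, 2 doses have been given. Superposition: Cmin = C₀·(f + f²).
≈ 2.339 × (0.1768 + 0.0313) ≈ 2.339 × 0.2081 ≈ 0.487 mcg/mL.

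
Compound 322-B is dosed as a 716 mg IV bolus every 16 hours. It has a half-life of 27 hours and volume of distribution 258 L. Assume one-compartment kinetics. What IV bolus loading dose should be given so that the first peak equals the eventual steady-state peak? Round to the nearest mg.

2126 mg

f = (1/2)^(16/27) ≈ 0.663150; accumulation ratio R = 1/(1−f) ≈ 2.96868.
Loading dose to hit Cmax,ss on first dose: D_load = D_maint·R ≈ 716 × 2.96868 ≈ 2125.57 mg.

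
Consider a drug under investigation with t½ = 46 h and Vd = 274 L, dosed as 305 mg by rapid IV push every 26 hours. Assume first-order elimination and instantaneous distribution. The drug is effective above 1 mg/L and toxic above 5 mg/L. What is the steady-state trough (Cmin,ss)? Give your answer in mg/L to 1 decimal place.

2.3 mg/L

Over one 26-h interval, 26/46 ≈ 0.56522 half-lives elapse, leaving f ≈ 0.6759 of each dose.
Accumulation ratio R = 1/(1 − f) ≈ 1/0.3241 ≈ 3.0855.
Each bolus raises the concentration by D/Vd = 305/274 ≈ 1.113 mg/L.
Cmax,ss = C₀/(1 − f) ≈ 1.113/0.3241 ≈ 3.434 mg/L.
One interval later, Cmin,ss = Cmax,ss·e^(−kτ) ≈ 3.434 × 0.6759 ≈ 2.321 mg/L.
Trough 2.3 mg/L vs MEC 1 mg/L: adequate.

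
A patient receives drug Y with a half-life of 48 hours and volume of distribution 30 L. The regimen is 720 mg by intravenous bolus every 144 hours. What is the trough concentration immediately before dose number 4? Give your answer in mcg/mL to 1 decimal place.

3.4 mcg/mL

f = (1/2)^(τ/t½) = (1/2)^(144/48) ≈ 0.1250.
C₀ = D/Vd = 720/30 ≈ 24.000 mcg/mL.
Before the 4th dose, 3 doses have been given. Superposition: Cmin = C₀·(f + f² + … + f^3).
≈ 24.000 × (0.1250 + 0.0156 + 0.0020) ≈ 24.000 × 0.1426 ≈ 3.422 mcg/mL.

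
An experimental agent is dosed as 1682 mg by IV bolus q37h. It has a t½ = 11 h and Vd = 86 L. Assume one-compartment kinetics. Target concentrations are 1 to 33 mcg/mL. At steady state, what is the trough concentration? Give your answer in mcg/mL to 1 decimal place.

Over one 37-h interval, 37/11 ≈ 3.3636 half-lives elapse, leaving f ≈ 0.0972 of each dose.
Accumulation ratio R = 1/(1 − f) ≈ 1/0.9028 ≈ 1.1077.
Single-dose peak C₀ = D/Vd = 1682/86 ≈ 19.558 mcg/mL.
Cmax,ss = C₀/(1 − f) ≈ 19.558/0.9028 ≈ 21.664 mcg/mL.
One interval later, Cmin,ss = Cmax,ss·e^(−kτ) ≈ 21.664 × 0.0972 ≈ 2.106 mcg/mL.
Trough 2.1 mcg/mL vs MEC 1 mcg/mL: adequate.

2.1 mcg/mL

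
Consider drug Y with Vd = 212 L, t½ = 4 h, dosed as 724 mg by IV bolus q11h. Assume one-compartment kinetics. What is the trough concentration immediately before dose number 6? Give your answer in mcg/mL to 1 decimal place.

f = (1/2)^(τ/t½) = (1/2)^(11/4) ≈ 0.1487.
C₀ = D/Vd = 724/212 ≈ 3.415 mcg/mL.
Before the 6th dose, 5 doses have been given. Superposition: Cmin = C₀·(f + f² + … + f^5).
≈ 3.415 × (0.1487 + 0.0221 + 0.0033 + 0.0005 + 0.0001) ≈ 3.415 × 0.1747 ≈ 0.597 mcg/mL.

0.6 mcg/mL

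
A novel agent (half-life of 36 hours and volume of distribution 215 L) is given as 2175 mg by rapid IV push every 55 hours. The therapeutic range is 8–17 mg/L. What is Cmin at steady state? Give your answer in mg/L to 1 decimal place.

τ/t½ = 55/36 ≈ 1.5278, so fraction remaining f = (1/2)^(55/36) ≈ 0.3468.
Each bolus raises the concentration by D/Vd = 2175/215 ≈ 10.116 mg/L.
Steady-state trough Cmin,ss = C₀·f/(1−f) ≈ 10.116 × 0.3468/0.6532 ≈ 5.371 mg/L.
Trough 5.4 mg/L vs MEC 8 mg/L: subtherapeutic.

5.4 mg/L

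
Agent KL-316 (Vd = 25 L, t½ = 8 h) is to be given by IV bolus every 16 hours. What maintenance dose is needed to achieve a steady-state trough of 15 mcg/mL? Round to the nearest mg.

τ/t½ = 16/8 ≈ 2, so f = (1/2)^(16/8) ≈ 0.250000.
Cmin,ss = (D/Vd)·f/(1−f), so D = Cmin,ss·Vd·(1−f)/f.
D = 15 × 25 × (1−f)/f ≈ 15 × 25 × 3.00000 ≈ 1125.00 mg.

1125 mg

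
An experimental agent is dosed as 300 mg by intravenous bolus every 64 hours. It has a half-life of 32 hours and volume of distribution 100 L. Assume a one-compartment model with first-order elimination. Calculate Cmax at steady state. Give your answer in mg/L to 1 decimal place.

4.0 mg/L

τ = 64 h = 2 half-lives, so f = (1/2)^2 = 0.25.
Accumulation ratio R = 1/(1 − f) = 1/0.75 = 4/3.
Single-dose peak C₀ = D/Vd = 300/100 = 3 mg/L.
Steady-state peak Cmax,ss = C₀·R = 3 × 4/3 ≈ 4.000 mg/L.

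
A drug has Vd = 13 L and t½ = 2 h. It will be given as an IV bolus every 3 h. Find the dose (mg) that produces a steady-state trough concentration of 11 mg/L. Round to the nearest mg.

261 mg

τ/t½ = 3/2 ≈ 1.5, so f = (1/2)^(3/2) ≈ 0.353553.
Cmin,ss = (D/Vd)·f/(1−f), so D = Cmin,ss·Vd·(1−f)/f.
D = 11 × 13 × (1−f)/f ≈ 11 × 13 × 1.82843 ≈ 261.47 mg.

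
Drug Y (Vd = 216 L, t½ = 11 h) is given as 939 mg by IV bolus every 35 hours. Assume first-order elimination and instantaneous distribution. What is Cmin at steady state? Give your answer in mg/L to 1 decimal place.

0.5 mg/L

Over one 35-h interval, 35/11 ≈ 3.1818 half-lives elapse, leaving f ≈ 0.1102 of each dose.
Single-dose peak C₀ = D/Vd = 939/216 ≈ 4.347 mg/L.
Steady-state trough Cmin,ss = C₀·f/(1−f) ≈ 4.347 × 0.1102/0.8898 ≈ 0.538 mg/L.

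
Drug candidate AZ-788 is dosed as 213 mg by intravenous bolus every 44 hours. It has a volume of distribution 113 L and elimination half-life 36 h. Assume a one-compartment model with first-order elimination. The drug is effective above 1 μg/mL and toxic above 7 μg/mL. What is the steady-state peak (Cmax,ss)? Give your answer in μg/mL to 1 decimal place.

Over one 44-h interval, 44/36 ≈ 1.2222 half-lives elapse, leaving f ≈ 0.4286 of each dose.
At steady state, accumulation factor R = 1/(1 − e^(−kτ)) ≈ 1.7501.
Each bolus raises the concentration by D/Vd = 213/113 ≈ 1.885 μg/mL.
Steady-state peak Cmax,ss = C₀·R ≈ 1.885 × 1.7501 ≈ 3.299 μg/mL.
Peak 3.3 μg/mL vs MTC 7 μg/mL: below toxic threshold.

3.3 μg/mL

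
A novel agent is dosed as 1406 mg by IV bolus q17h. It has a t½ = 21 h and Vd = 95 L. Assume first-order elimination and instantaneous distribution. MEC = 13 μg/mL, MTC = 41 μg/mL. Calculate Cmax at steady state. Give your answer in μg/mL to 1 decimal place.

k = ln2/t½ = ln2/21 ≈ 0.033007 h⁻¹; fraction remaining f = e^(−kτ) = e^(−0.033007×17) ≈ 0.5706.
Accumulation ratio R = 1/(1 − f) ≈ 1/0.4294 ≈ 2.3288.
Single-dose peak C₀ = D/Vd = 1406/95 ≈ 14.800 μg/mL.
Cmax,ss = C₀/(1 − f) ≈ 14.800/0.4294 ≈ 34.467 μg/mL.
Peak 34.5 μg/mL vs MTC 41 μg/mL: below toxic threshold.

34.5 μg/mL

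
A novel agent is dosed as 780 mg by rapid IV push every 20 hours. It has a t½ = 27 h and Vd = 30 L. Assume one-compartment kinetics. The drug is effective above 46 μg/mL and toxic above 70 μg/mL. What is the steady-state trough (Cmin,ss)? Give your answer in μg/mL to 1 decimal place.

38.7 μg/mL

Over one 20-h interval, 20/27 ≈ 0.74074 half-lives elapse, leaving f ≈ 0.5984 of each dose.
Each bolus raises the concentration by D/Vd = 780/30 ≈ 26.000 μg/mL.
Steady-state trough Cmin,ss = C₀·f/(1−f) ≈ 26.000 × 0.5984/0.4016 ≈ 38.741 μg/mL.
Trough 38.7 μg/mL vs MEC 46 μg/mL: subtherapeutic.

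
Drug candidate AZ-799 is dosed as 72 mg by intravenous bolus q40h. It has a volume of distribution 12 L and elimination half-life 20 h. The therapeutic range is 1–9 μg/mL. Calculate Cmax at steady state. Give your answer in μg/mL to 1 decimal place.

8.0 μg/mL

τ = 40 h = 2 half-lives, so f = (1/2)^2 = 0.25.
At steady state, R = 1/(1 − 0.25) = 4/3.
Single-dose peak C₀ = D/Vd = 72/12 = 6 μg/mL.
Steady-state peak Cmax,ss = C₀·R = 6 × 4/3 ≈ 8.000 μg/mL.
Peak 8.0 μg/mL vs MTC 9 μg/mL: below toxic threshold.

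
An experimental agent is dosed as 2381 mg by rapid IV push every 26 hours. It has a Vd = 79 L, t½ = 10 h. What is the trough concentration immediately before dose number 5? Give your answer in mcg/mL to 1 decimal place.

5.9 mcg/mL

f = (1/2)^(τ/t½) = (1/2)^(26/10) ≈ 0.1649.
C₀ = D/Vd = 2381/79 ≈ 30.139 mcg/mL.
Before the 5th dose, 4 doses have been given. Superposition: Cmin = C₀·(f + f² + … + f^4).
≈ 30.139 × (0.1649 + 0.0272 + 0.0045 + 0.0007) ≈ 30.139 × 0.1973 ≈ 5.946 mcg/mL.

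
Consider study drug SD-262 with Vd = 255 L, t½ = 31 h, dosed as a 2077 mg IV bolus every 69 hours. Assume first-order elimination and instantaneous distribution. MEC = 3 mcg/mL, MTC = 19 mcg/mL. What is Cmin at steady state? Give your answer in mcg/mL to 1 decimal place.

2.2 mcg/mL

k = ln2/t½ = ln2/31 ≈ 0.022360 h⁻¹; fraction remaining f = e^(−kτ) = e^(−0.022360×69) ≈ 0.2138.
At steady state, accumulation factor R = 1/(1 − e^(−kτ)) ≈ 1.2719.
Single-dose peak C₀ = D/Vd = 2077/255 ≈ 8.145 mcg/mL.
Steady-state peak Cmax,ss = C₀·R ≈ 8.145 × 1.2719 ≈ 10.360 mcg/mL.
One interval later, Cmin,ss = Cmax,ss·e^(−kτ) ≈ 10.360 × 0.2138 ≈ 2.215 mcg/mL.
Trough 2.2 mcg/mL vs MEC 3 mcg/mL: subtherapeutic.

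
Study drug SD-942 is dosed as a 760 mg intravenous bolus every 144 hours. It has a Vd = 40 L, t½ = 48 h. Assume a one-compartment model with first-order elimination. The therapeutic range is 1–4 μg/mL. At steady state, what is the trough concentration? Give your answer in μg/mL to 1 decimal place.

The dosing interval is 3 half-lives, so f = 2^(−3) = 0.125.
Accumulation ratio R = 1/(1 − f) = 1/0.875 = 8/7.
Single-dose peak C₀ = D/Vd = 760/40 = 19 μg/mL.
Steady-state peak Cmax,ss = C₀·R = 19 × 8/7 ≈ 21.714 μg/mL.
Steady-state trough Cmin,ss = Cmax,ss·f ≈ 21.714 × 0.125 ≈ 2.714 μg/mL.
Trough 2.7 μg/mL vs MEC 1 μg/mL: adequate.

2.7 μg/mL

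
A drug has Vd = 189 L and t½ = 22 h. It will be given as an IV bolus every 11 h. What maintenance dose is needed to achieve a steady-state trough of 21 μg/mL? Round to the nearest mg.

τ/t½ = 11/22 ≈ 0.5, so f = (1/2)^(11/22) ≈ 0.707107.
Cmin,ss = (D/Vd)·f/(1−f), so D = Cmin,ss·Vd·(1−f)/f.
D = 21 × 189 × (1−f)/f ≈ 21 × 189 × 0.41421 ≈ 1644.00 mg.

1644 mg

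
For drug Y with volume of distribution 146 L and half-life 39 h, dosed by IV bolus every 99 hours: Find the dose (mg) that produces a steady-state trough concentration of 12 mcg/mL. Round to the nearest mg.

8427 mg

τ/t½ = 99/39 ≈ 2.5385, so f = (1/2)^(99/39) ≈ 0.172126.
Cmin,ss = (D/Vd)·f/(1−f), so D = Cmin,ss·Vd·(1−f)/f.
D = 12 × 146 × (1−f)/f ≈ 12 × 146 × 4.80970 ≈ 8426.59 mg.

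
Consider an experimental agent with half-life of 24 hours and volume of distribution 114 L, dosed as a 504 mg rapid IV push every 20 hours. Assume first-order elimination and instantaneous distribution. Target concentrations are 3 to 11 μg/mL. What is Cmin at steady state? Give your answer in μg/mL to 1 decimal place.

5.7 μg/mL

Over one 20-h interval, 20/24 ≈ 0.83333 half-lives elapse, leaving f ≈ 0.5612 of each dose.
At steady state, accumulation factor R = 1/(1 − e^(−kτ)) ≈ 2.2789.
Each bolus raises the concentration by D/Vd = 504/114 ≈ 4.421 μg/mL.
Steady-state peak Cmax,ss = C₀·R ≈ 4.421 × 2.2789 ≈ 10.075 μg/mL.
One interval later, Cmin,ss = Cmax,ss·e^(−kτ) ≈ 10.075 × 0.5612 ≈ 5.654 μg/mL.
Trough 5.7 μg/mL vs MEC 3 μg/mL: adequate.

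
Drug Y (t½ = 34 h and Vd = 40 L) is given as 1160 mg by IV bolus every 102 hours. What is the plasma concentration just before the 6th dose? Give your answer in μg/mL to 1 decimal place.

f = (1/2)^(τ/t½) = (1/2)^(102/34) ≈ 0.1250.
C₀ = D/Vd = 1160/40 ≈ 29.000 μg/mL.
Before the 6th dose, 5 doses have been given. Superposition: Cmin = C₀·(f + f² + … + f^5).
≈ 29.000 × (0.1250 + 0.0156 + 0.0020 + 0.0002 + 0.0000) ≈ 29.000 × 0.1428 ≈ 4.141 μg/mL.

4.1 μg/mL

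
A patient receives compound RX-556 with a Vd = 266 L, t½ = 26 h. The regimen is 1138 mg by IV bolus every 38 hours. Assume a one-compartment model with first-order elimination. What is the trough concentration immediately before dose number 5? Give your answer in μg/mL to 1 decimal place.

f = (1/2)^(τ/t½) = (1/2)^(38/26) ≈ 0.3631.
C₀ = D/Vd = 1138/266 ≈ 4.278 μg/mL.
Before the 5th dose, 4 doses have been given. Superposition: Cmin = C₀·(f + f² + … + f^4).
≈ 4.278 × (0.3631 + 0.1318 + 0.0479 + 0.0174) ≈ 4.278 × 0.5602 ≈ 2.397 μg/mL.

2.4 μg/mL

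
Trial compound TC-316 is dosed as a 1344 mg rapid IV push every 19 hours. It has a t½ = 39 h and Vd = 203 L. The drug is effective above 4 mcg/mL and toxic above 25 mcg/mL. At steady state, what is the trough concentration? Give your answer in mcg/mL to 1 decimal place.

τ/t½ = 19/39 ≈ 0.48718, so fraction remaining f = (1/2)^(19/39) ≈ 0.7134.
Accumulation ratio R = 1/(1 − f) ≈ 1/0.2866 ≈ 3.4892.
Single-dose peak C₀ = D/Vd = 1344/203 ≈ 6.621 mcg/mL.
Steady-state peak Cmax,ss = C₀·R ≈ 6.621 × 3.4892 ≈ 23.102 mcg/mL.
Steady-state trough Cmin,ss = Cmax,ss·f ≈ 23.102 × 0.7134 ≈ 16.481 mcg/mL.
Trough 16.5 mcg/mL vs MEC 4 mcg/mL: adequate.

16.5 mcg/mL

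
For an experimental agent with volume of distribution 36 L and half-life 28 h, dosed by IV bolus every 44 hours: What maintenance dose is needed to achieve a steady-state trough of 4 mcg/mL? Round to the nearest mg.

284 mg

τ/t½ = 44/28 ≈ 1.5714, so f = (1/2)^(44/28) ≈ 0.336475.
Cmin,ss = (D/Vd)·f/(1−f), so D = Cmin,ss·Vd·(1−f)/f.
D = 4 × 36 × (1−f)/f ≈ 4 × 36 × 1.97199 ≈ 283.97 mg.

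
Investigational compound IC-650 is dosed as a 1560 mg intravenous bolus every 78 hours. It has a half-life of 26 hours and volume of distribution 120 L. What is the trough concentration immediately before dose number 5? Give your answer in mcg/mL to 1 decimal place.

f = (1/2)^(τ/t½) = (1/2)^(78/26) ≈ 0.1250.
C₀ = D/Vd = 1560/120 ≈ 13.000 mcg/mL.
Before the 5th dose, 4 doses have been given. Superposition: Cmin = C₀·(f + f² + … + f^4).
≈ 13.000 × (0.1250 + 0.0156 + 0.0020 + 0.0002) ≈ 13.000 × 0.1428 ≈ 1.856 mcg/mL.

1.9 mcg/mL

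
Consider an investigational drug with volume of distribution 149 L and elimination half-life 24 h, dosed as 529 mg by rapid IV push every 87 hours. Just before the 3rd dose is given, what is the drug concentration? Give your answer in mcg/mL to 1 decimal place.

0.3 mcg/mL

f = (1/2)^(τ/t½) = (1/2)^(87/24) ≈ 0.0811.
C₀ = D/Vd = 529/149 ≈ 3.550 mcg/mL.
Before the 3rd dose, 2 doses have been given. Superposition: Cmin = C₀·(f + f²).
≈ 3.550 × (0.0811 + 0.0066) ≈ 3.550 × 0.0877 ≈ 0.311 mcg/mL.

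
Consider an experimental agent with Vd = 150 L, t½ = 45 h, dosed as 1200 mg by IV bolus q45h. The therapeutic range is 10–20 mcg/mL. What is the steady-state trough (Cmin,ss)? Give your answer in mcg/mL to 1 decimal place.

τ = 45 h = 1 half-life, so f = (1/2)^1 = 0.5.
At steady state, R = 1/(1 − 0.5) = 2/1.
Single-dose peak C₀ = D/Vd = 1200/150 = 8 mcg/mL.
Steady-state peak Cmax,ss = C₀·R = 8 × 2/1 ≈ 16.000 mcg/mL.
Steady-state trough Cmin,ss = Cmax,ss·f ≈ 16.000 × 0.5 ≈ 8.000 mcg/mL.
Trough 8.0 mcg/mL vs MEC 10 mcg/mL: subtherapeutic.

8.0 mcg/mL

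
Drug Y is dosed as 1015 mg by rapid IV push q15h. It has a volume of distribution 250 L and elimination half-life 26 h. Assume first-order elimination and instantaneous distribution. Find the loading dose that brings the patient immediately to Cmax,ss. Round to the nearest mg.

3079 mg

f = (1/2)^(15/26) ≈ 0.670392; accumulation ratio R = 1/(1−f) ≈ 3.03391.
Loading dose to hit Cmax,ss on first dose: D_load = D_maint·R ≈ 1015 × 3.03391 ≈ 3079.42 mg.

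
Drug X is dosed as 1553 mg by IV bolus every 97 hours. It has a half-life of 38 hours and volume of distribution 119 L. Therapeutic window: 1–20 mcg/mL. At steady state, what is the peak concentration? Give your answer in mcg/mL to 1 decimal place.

k = ln2/t½ = ln2/38 ≈ 0.018241 h⁻¹; fraction remaining f = e^(−kτ) = e^(−0.018241×97) ≈ 0.1704.
Accumulation ratio R = 1/(1 − f) ≈ 1/0.8296 ≈ 1.2054.
Each bolus raises the concentration by D/Vd = 1553/119 ≈ 13.050 mcg/mL.
Steady-state peak Cmax,ss = C₀·R ≈ 13.050 × 1.2054 ≈ 15.730 mcg/mL.
Peak 15.7 mcg/mL vs MTC 20 mcg/mL: below toxic threshold.

15.7 mcg/mL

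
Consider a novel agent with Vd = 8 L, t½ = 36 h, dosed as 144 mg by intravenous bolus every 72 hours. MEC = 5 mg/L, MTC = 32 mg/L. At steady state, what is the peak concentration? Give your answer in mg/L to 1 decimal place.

24.0 mg/L

τ = 72 h = 2 half-lives, so f = (1/2)^2 = 0.25.
Accumulation ratio R = 1/(1 − f) = 1/0.75 = 4/3.
Single-dose peak C₀ = D/Vd = 144/8 = 18 mg/L.
Steady-state peak Cmax,ss = C₀·R = 18 × 4/3 ≈ 24.000 mg/L.
Peak 24.0 mg/L vs MTC 32 mg/L: below toxic threshold.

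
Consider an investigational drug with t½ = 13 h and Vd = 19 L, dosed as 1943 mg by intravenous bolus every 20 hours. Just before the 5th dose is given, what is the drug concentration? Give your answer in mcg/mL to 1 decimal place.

52.9 mcg/mL

f = (1/2)^(τ/t½) = (1/2)^(20/13) ≈ 0.3443.
C₀ = D/Vd = 1943/19 ≈ 102.263 mcg/mL.
Before the 5th dose, 4 doses have been given. Superposition: Cmin = C₀·(f + f² + … + f^4).
≈ 102.263 × (0.3443 + 0.1185 + 0.0408 + 0.0141) ≈ 102.263 × 0.5177 ≈ 52.942 mcg/mL.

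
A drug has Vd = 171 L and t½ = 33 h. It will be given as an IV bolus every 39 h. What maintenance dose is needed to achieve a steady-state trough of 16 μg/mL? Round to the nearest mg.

3471 mg

τ/t½ = 39/33 ≈ 1.1818, so f = (1/2)^(39/33) ≈ 0.440796.
Cmin,ss = (D/Vd)·f/(1−f), so D = Cmin,ss·Vd·(1−f)/f.
D = 16 × 171 × (1−f)/f ≈ 16 × 171 × 1.26862 ≈ 3470.94 mg.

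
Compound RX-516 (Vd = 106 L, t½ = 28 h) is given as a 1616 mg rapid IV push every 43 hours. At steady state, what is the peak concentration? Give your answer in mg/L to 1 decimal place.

23.3 mg/L

Over one 43-h interval, 43/28 ≈ 1.5357 half-lives elapse, leaving f ≈ 0.3449 of each dose.
At steady state, accumulation factor R = 1/(1 − e^(−kτ)) ≈ 1.5265.
Each bolus raises the concentration by D/Vd = 1616/106 ≈ 15.245 mg/L.
Steady-state peak Cmax,ss = C₀·R ≈ 15.245 × 1.5265 ≈ 23.271 mg/L.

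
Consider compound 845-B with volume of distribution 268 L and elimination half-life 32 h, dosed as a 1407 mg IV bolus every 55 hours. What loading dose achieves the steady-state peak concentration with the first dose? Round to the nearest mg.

2021 mg

f = (1/2)^(55/32) ≈ 0.303812; accumulation ratio R = 1/(1−f) ≈ 1.43639.
Loading dose to hit Cmax,ss on first dose: D_load = D_maint·R ≈ 1407 × 1.43639 ≈ 2021.00 mg.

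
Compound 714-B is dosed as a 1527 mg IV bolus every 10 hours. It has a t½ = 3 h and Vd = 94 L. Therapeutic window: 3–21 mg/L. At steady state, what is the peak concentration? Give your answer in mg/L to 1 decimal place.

18.0 mg/L

Over one 10-h interval, 10/3 ≈ 3.3333 half-lives elapse, leaving f ≈ 0.0992 of each dose.
Accumulation ratio R = 1/(1 − f) ≈ 1/0.9008 ≈ 1.1101.
Single-dose peak C₀ = D/Vd = 1527/94 ≈ 16.245 mg/L.
Cmax,ss = C₀/(1 − f) ≈ 16.245/0.9008 ≈ 18.034 mg/L.
Peak 18.0 mg/L vs MTC 21 mg/L: below toxic threshold.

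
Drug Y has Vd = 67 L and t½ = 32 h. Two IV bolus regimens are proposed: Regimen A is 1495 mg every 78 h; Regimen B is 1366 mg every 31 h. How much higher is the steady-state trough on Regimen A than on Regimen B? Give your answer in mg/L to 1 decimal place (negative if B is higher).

Regimen A: f = (1/2)^(78/32) ≈ 0.1846; Cmin,ss = (1495/67)·f/(1−f) ≈ 5.052 mg/L.
Regimen B: f = (1/2)^(31/32) ≈ 0.5109; Cmin,ss = (1366/67)·f/(1−f) ≈ 21.297 mg/L.
Difference ≈ 5.052 − 21.297 ≈ -16.245 mg/L.

-16.2 mg/L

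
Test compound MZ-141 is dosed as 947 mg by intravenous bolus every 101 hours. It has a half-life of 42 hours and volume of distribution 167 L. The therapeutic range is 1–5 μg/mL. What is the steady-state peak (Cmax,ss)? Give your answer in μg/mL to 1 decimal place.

7.0 μg/mL

Over one 101-h interval, 101/42 ≈ 2.4048 half-lives elapse, leaving f ≈ 0.1888 of each dose.
At steady state, accumulation factor R = 1/(1 − e^(−kτ)) ≈ 1.2327.
Single-dose peak C₀ = D/Vd = 947/167 ≈ 5.671 μg/mL.
Steady-state peak Cmax,ss = C₀·R ≈ 5.671 × 1.2327 ≈ 6.991 μg/mL.
Peak 7.0 μg/mL vs MTC 5 μg/mL: exceeds toxic threshold.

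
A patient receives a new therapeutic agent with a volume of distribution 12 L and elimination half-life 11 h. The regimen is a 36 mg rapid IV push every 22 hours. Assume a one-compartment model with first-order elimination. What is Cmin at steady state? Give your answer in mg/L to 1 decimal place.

1.0 mg/L

τ = 22 h = 2 half-lives, so f = (1/2)^2 = 0.25.
At steady state, R = 1/(1 − 0.25) = 4/3.
Single-dose peak C₀ = D/Vd = 36/12 = 3 mg/L.
Steady-state peak Cmax,ss = C₀·R = 3 × 4/3 ≈ 4.000 mg/L.
Steady-state trough Cmin,ss = Cmax,ss·f ≈ 4.000 × 0.25 ≈ 1.000 mg/L.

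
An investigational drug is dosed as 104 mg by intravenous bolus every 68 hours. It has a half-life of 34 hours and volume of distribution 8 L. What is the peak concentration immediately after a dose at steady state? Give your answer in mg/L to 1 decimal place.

17.3 mg/L

The dosing interval is 2 half-lives, so f = 2^(−2) = 0.25.
At steady state, R = 1/(1 − 0.25) = 4/3.
Single-dose peak C₀ = D/Vd = 104/8 = 13 mg/L.
Steady-state peak Cmax,ss = C₀·R = 13 × 4/3 ≈ 17.333 mg/L.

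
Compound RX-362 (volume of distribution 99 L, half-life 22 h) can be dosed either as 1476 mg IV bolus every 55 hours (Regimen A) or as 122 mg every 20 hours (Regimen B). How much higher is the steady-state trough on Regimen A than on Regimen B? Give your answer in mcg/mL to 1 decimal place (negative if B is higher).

Regimen A: f = (1/2)^(55/22) ≈ 0.1768; Cmin,ss = (1476/99)·f/(1−f) ≈ 3.202 mcg/mL.
Regimen B: f = (1/2)^(20/22) ≈ 0.5325; Cmin,ss = (122/99)·f/(1−f) ≈ 1.404 mcg/mL.
Difference ≈ 3.202 − 1.404 ≈ 1.798 mcg/mL.

1.8 mcg/mL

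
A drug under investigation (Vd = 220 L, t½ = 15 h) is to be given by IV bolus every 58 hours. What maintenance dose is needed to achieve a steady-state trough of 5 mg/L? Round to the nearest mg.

14946 mg

τ/t½ = 58/15 ≈ 3.8667, so f = (1/2)^(58/15) ≈ 0.068552.
Cmin,ss = (D/Vd)·f/(1−f), so D = Cmin,ss·Vd·(1−f)/f.
D = 5 × 220 × (1−f)/f ≈ 5 × 220 × 13.58747 ≈ 14946.22 mg.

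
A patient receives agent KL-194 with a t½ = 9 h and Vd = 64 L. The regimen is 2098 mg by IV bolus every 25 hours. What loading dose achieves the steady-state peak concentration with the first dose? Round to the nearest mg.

2456 mg

f = (1/2)^(25/9) ≈ 0.145816; accumulation ratio R = 1/(1−f) ≈ 1.17071.
Loading dose to hit Cmax,ss on first dose: D_load = D_maint·R ≈ 2098 × 1.17071 ≈ 2456.15 mg.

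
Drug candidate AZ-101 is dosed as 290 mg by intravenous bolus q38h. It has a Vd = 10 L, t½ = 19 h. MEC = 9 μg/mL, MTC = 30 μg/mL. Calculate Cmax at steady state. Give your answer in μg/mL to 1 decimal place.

38.7 μg/mL

The dosing interval is 2 half-lives, so f = 2^(−2) = 0.25.
Accumulation ratio R = 1/(1 − f) = 1/0.75 = 4/3.
Single-dose peak C₀ = D/Vd = 290/10 = 29 μg/mL.
Steady-state peak Cmax,ss = C₀·R = 29 × 4/3 ≈ 38.667 μg/mL.
Peak 38.7 μg/mL vs MTC 30 μg/mL: exceeds toxic threshold.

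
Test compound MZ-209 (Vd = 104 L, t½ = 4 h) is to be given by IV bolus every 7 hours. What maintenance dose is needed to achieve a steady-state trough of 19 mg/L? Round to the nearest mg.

τ/t½ = 7/4 ≈ 1.75, so f = (1/2)^(7/4) ≈ 0.297302.
Cmin,ss = (D/Vd)·f/(1−f), so D = Cmin,ss·Vd·(1−f)/f.
D = 19 × 104 × (1−f)/f ≈ 19 × 104 × 2.36358 ≈ 4670.43 mg.

4670 mg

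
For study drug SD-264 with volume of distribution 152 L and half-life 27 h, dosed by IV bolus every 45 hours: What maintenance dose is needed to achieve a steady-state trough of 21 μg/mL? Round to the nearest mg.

6942 mg

τ/t½ = 45/27 ≈ 1.6667, so f = (1/2)^(45/27) ≈ 0.314980.
Cmin,ss = (D/Vd)·f/(1−f), so D = Cmin,ss·Vd·(1−f)/f.
D = 21 × 152 × (1−f)/f ≈ 21 × 152 × 2.17480 ≈ 6941.96 mg.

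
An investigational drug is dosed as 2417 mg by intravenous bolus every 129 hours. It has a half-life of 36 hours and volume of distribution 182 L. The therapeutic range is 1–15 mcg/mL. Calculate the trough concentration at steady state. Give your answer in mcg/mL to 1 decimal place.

k = ln2/t½ = ln2/36 ≈ 0.019254 h⁻¹; fraction remaining f = e^(−kτ) = e^(−0.019254×129) ≈ 0.0834.
Each bolus raises the concentration by D/Vd = 2417/182 ≈ 13.280 mcg/mL.
Steady-state trough Cmin,ss = C₀·f/(1−f) ≈ 13.280 × 0.0834/0.9166 ≈ 1.208 mcg/mL.
Trough 1.2 mcg/mL vs MEC 1 mcg/mL: adequate.

1.2 mcg/mL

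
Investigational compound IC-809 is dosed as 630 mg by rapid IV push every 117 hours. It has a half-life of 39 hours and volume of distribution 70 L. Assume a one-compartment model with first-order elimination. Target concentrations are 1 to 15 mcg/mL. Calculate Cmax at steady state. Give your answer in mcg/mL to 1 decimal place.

10.3 mcg/mL

τ = 117 h = 3 half-lives, so f = (1/2)^3 = 0.125.
At steady state, R = 1/(1 − 0.125) = 8/7.
Single-dose peak C₀ = D/Vd = 630/70 = 9 mcg/mL.
Steady-state peak Cmax,ss = C₀·R = 9 × 8/7 ≈ 10.286 mcg/mL.
Peak 10.3 mcg/mL vs MTC 15 mcg/mL: below toxic threshold.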